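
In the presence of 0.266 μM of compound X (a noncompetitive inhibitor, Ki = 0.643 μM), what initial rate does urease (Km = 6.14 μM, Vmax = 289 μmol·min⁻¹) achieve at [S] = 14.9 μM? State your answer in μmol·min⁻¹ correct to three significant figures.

With α = 1 + [I]/Ki = 1 + 0.266/0.643 = 1.414, the noncompetitive rate law is v = (Vmax/α)·[S] / (Km + [S]).
v = (289/1.414)×14.9 / (6.14 + 14.9) = 3046/21.04 = 145 μmol·min⁻¹.

145 μmol·min⁻¹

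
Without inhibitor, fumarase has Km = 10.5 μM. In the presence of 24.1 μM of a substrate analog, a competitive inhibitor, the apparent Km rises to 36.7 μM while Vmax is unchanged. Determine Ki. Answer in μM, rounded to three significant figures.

9.66 μM

Competitive: Km,app = α·Km with α = 1 + [I]/Ki.
α = Km,app/Km = 36.7/10.5 = 3.495.
Ki = [I]/(α − 1) = 24.1/2.495 = 9.66 μM.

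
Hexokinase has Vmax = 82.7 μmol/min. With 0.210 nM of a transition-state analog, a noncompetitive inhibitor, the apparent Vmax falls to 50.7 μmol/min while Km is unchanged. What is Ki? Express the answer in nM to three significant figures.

0.333 nM

Noncompetitive: Vmax,app = Vmax/α with α = 1 + [I]/Ki.
α = Vmax/Vmax,app = 82.7/50.7 = 1.631.
Ki = [I]/(α − 1) = 0.210/0.6312 = 0.333 nM.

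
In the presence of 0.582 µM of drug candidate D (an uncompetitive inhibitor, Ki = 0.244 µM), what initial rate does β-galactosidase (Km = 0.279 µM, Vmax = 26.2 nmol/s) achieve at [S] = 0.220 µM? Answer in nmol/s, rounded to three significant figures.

With α = 1 + [I]/Ki = 1 + 0.582/0.244 = 3.385, the uncompetitive rate law is v = (Vmax/α)·[S] / (Km/α + [S]).
v = (26.2/3.385)×0.220 / (0.279/3.385 + 0.220) = 1.703/0.3024 = 5.63 nmol/s.

5.63 nmol/s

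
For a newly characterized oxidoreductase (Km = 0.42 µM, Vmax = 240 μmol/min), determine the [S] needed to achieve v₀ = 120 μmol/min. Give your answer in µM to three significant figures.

Rearranging v = Vmax[S]/(Km+[S]) gives [S] = Km·v/(Vmax − v).
[S] = 0.42 × 120 / (240 − 120) = 50.40/120.0 = 0.420 µM.

0.420 µM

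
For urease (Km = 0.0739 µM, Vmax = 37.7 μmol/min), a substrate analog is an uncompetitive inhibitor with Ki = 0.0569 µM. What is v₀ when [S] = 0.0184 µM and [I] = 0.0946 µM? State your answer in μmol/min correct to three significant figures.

5.64 μmol/min

With α = 1 + [I]/Ki = 1 + 0.0946/0.0569 = 2.663, the uncompetitive rate law is v = (Vmax/α)·[S] / (Km/α + [S]).
v = (37.7/2.663)×0.0184 / (0.0739/2.663 + 0.0184) = 0.2605/0.04616 = 5.64 μmol/min.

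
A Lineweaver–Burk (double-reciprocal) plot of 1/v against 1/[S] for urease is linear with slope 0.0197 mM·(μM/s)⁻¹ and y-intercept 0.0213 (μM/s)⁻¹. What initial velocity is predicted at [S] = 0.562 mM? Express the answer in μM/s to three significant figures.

17.7 μM/s

The y-intercept is 1/Vmax, so Vmax = 1/0.0213 = 46.9 μM/s.
The slope is Km/Vmax, so Km = 0.0197 × 46.9 = 0.925 mM.
Then v = 46.9 × 0.562/(0.925 + 0.562) = 17.7 μM/s.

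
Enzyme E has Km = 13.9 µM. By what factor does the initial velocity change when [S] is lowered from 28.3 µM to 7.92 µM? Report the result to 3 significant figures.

0.541

Since Vmax cancels, v₂/v₁ = [S]₂(Km+[S]₁) / [S]₁(Km+[S]₂).
= 7.92×(13.9+28.3) / (28.3×(13.9+7.92)) = 334.2/617.5 = 0.541.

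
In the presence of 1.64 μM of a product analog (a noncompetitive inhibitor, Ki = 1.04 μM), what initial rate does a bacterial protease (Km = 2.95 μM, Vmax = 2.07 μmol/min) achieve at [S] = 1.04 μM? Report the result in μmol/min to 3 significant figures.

With α = 1 + [I]/Ki = 1 + 1.64/1.04 = 2.577, the noncompetitive rate law is v = (Vmax/α)·[S] / (Km + [S]).
v = (2.07/2.577)×1.04 / (2.95 + 1.04) = 0.8354/3.990 = 0.209 μmol/min.

0.209 μmol/min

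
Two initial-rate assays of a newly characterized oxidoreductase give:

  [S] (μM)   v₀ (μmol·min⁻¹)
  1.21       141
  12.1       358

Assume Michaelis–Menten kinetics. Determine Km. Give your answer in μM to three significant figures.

2.50 μM

In reciprocal form, 1/v = (Km/Vmax)·(1/[S]) + 1/Vmax. The two points give (1/[S], 1/v) = (0.8264, 0.007092) and (0.08264, 0.002793).
Slope = (0.007092 − 0.002793)/(0.8264 − 0.08264) = 0.005780; intercept = 0.007092 − 0.005780×0.8264 = 0.002316.
Vmax = 1/intercept = 432 μmol·min⁻¹; Km = slope × Vmax = 0.005780 × 432 = 2.50 μM.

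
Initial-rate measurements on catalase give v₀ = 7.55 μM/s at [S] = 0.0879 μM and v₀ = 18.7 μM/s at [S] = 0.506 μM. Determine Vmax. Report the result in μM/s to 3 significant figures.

From v = Vmax[S]/(Km+[S]), each point gives Vmax = v(Km+[S])/[S].
Equating: 7.55(Km+0.0879)/0.0879 = 18.7(Km+0.506)/0.506.
85.89·Km + 7.55 = 36.96·Km + 18.7, so (85.89 − 36.96)·Km = 18.7 − 7.55.
Km = 11.15/48.94 = 0.228 μM; then Vmax = 7.55(0.228+0.0879)/0.0879 = 27.1 μM/s.

27.1 μM/s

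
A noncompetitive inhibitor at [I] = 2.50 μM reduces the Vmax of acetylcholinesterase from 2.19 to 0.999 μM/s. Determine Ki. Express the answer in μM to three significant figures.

Noncompetitive: Vmax,app = Vmax/α with α = 1 + [I]/Ki.
α = Vmax/Vmax,app = 2.19/0.999 = 2.192.
Since α = 1 + [I]/Ki, [I]/Ki = 2.192 − 1 = 1.192 and Ki = 2.50/1.192 = 2.10 μM.

2.10 μM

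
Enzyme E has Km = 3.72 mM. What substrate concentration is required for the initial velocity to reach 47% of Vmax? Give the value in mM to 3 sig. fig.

3.30 mM

v/Vmax = [S]/(Km+[S]) = 0.47, so [S] = Km·0.47/(1 − 0.47) = 3.72 × 0.8868.
[S] = 3.30 mM.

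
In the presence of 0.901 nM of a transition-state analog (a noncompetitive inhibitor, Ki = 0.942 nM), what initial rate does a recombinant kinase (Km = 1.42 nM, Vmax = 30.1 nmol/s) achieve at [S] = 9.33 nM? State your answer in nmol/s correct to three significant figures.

13.4 nmol/s

With α = 1 + [I]/Ki = 1 + 0.901/0.942 = 1.956, the noncompetitive rate law is v = (Vmax/α)·[S] / (Km + [S]).
v = (30.1/1.956)×9.33 / (1.42 + 9.33) = 143.5/10.75 = 13.4 nmol/s.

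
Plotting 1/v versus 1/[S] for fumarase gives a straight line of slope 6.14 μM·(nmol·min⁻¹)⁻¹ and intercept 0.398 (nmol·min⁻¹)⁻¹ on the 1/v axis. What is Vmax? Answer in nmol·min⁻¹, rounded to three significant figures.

2.51 nmol·min⁻¹

The y-intercept of a Lineweaver–Burk plot equals 1/Vmax, so Vmax = 1/0.398 = 2.51 nmol·min⁻¹.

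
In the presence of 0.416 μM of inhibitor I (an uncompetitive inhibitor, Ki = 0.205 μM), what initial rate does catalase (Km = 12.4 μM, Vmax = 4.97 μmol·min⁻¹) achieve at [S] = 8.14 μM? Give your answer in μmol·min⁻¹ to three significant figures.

With α = 1 + [I]/Ki = 1 + 0.416/0.205 = 3.029, the uncompetitive rate law is v = (Vmax/α)·[S] / (Km/α + [S]).
v = (4.97/3.029)×8.14 / (12.4/3.029 + 8.14) = 13.35/12.23 = 1.09 μmol·min⁻¹.

1.09 μmol·min⁻¹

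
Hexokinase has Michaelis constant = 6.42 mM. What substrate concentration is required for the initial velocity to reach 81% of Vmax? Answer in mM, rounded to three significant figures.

v/Vmax = [S]/(Km+[S]) = 0.81, so [S] = Km·0.81/(1 − 0.81) = 6.42 × 4.263.
[S] = 27.4 mM.

27.4 mM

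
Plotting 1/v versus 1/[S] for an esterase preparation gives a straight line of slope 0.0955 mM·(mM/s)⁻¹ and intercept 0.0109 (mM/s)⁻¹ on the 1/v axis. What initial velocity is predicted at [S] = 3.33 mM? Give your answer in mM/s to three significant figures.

The y-intercept is 1/Vmax, so Vmax = 1/0.0109 = 91.7 mM/s.
The slope is Km/Vmax, so Km = 0.0955 × 91.7 = 8.76 mM.
Then v = 91.7 × 3.33/(8.76 + 3.33) = 25.3 mM/s.

25.3 mM/s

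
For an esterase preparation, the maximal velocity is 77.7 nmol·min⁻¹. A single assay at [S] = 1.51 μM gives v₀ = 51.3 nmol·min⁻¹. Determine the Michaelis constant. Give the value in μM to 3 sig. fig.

0.777 μM

v/Vmax = 51.3/77.7 = 0.6602 = [S]/(Km+[S]).
So Km + [S] = [S]/0.6602 = 2.287 μM, giving Km = 2.287 − 1.51 = 0.777 μM.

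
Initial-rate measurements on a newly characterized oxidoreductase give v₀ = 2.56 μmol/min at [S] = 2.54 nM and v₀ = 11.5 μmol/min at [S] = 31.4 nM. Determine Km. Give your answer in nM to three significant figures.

13.9 nM

From v = Vmax[S]/(Km+[S]), each point gives Vmax = v(Km+[S])/[S].
Equating: 2.56(Km+2.54)/2.54 = 11.5(Km+31.4)/31.4.
1.008·Km + 2.56 = 0.3662·Km + 11.5, so (1.008 − 0.3662)·Km = 11.5 − 2.56.
Km = 8.940/0.6416 = 13.9 nM; then Vmax = 2.56(13.9+2.54)/2.54 = 16.6 μmol/min.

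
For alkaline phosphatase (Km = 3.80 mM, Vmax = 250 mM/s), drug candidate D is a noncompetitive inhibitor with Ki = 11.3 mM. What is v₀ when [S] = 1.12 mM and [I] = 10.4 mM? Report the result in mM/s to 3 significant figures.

29.6 mM/s

α = 1 + [I]/Ki = 1 + 10.4/11.3 = 1.920.
For a noncompetitive inhibitor, Vmax is reduced to Vmax/α while Km is unchanged: Km,app = 3.80 mM, Vmax,app = 130 mM/s.
v = Vmax,app·[S]/(Km,app + [S]) = 130 × 1.12/(3.80 + 1.12) = 29.6 mM/s.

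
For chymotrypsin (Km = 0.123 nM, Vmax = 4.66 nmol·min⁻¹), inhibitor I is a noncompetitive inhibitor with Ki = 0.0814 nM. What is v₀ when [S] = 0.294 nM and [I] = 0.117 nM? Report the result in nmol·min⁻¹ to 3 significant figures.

With α = 1 + [I]/Ki = 1 + 0.117/0.0814 = 2.437, the noncompetitive rate law is v = (Vmax/α)·[S] / (Km + [S]).
v = (4.66/2.437)×0.294 / (0.123 + 0.294) = 0.5621/0.4170 = 1.35 nmol·min⁻¹.

1.35 nmol·min⁻¹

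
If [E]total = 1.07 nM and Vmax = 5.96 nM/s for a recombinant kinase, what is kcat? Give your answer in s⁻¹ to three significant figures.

5.57 s⁻¹

kcat = Vmax/[E]total = 5.96 nM/s / 1.07 nM = 5.57 s⁻¹.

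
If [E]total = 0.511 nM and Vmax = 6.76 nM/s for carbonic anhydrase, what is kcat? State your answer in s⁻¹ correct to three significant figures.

kcat = Vmax/[E]total = 6.76 nM/s / 0.511 nM = 13.2 s⁻¹.

13.2 s⁻¹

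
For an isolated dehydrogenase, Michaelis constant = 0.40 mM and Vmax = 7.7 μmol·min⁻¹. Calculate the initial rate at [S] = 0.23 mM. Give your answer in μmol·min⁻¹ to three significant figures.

2.81 μmol·min⁻¹

[S]/(Km+[S]) = 0.23/0.6300 = 0.3651, the fractional saturation.
v = 0.3651 × Vmax = 0.3651 × 7.7 = 2.81 μmol·min⁻¹.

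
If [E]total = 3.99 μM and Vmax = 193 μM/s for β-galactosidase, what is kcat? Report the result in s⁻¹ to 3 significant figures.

kcat = Vmax/[E]total = 193 μM/s / 3.99 μM = 48.4 s⁻¹.

48.4 s⁻¹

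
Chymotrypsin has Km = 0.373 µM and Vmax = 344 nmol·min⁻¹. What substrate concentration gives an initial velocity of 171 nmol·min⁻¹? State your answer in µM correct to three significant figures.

The required fractional saturation is v/Vmax = 171/344 = 0.4971.
Then [S]/(Km+[S]) = 0.4971 ⇒ [S] = 0.373 × 0.4971/(1 − 0.4971) = 0.369 µM.

0.369 µM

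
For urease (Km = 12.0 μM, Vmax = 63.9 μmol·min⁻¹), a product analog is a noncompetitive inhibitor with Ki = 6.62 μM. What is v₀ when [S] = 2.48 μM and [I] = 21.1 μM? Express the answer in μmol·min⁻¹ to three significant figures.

2.61 μmol·min⁻¹

α = 1 + [I]/Ki = 1 + 21.1/6.62 = 4.187.
For a noncompetitive inhibitor, Vmax is reduced to Vmax/α while Km is unchanged: Km,app = 12.0 μM, Vmax,app = 15.3 μmol·min⁻¹.
v = Vmax,app·[S]/(Km,app + [S]) = 15.3 × 2.48/(12.0 + 2.48) = 2.61 μmol·min⁻¹.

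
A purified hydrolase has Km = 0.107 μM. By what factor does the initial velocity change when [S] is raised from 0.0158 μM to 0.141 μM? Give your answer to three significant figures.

Since Vmax cancels, v₂/v₁ = [S]₂(Km+[S]₁) / [S]₁(Km+[S]₂).
= 0.141×(0.107+0.0158) / (0.0158×(0.107+0.141)) = 0.01731/0.003918 = 4.42.

4.42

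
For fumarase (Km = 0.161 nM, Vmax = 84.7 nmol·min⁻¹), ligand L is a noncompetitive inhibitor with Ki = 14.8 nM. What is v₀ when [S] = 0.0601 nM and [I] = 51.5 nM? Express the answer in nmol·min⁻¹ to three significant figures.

5.14 nmol·min⁻¹

α = 1 + [I]/Ki = 1 + 51.5/14.8 = 4.480.
For a noncompetitive inhibitor, Vmax is reduced to Vmax/α while Km is unchanged: Km,app = 0.161 nM, Vmax,app = 18.9 nmol·min⁻¹.
v = Vmax,app·[S]/(Km,app + [S]) = 18.9 × 0.0601/(0.161 + 0.0601) = 5.14 nmol·min⁻¹.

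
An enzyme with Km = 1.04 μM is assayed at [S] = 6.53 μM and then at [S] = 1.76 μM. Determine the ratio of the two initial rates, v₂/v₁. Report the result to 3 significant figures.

0.729

The fractional saturations are [S]/(Km+[S]) = 6.53/7.570 = 0.8626 and 1.76/2.800 = 0.6286.
v₂/v₁ is just their ratio: 0.6286/0.8626 = 0.729.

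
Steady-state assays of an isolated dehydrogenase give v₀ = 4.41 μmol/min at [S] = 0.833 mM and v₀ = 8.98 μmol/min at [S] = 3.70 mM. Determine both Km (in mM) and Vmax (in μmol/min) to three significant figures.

In reciprocal form, 1/v = (Km/Vmax)·(1/[S]) + 1/Vmax. The two points give (1/[S], 1/v) = (1.200, 0.2268) and (0.2703, 0.1114).
Slope = (0.2268 − 0.1114)/(1.200 − 0.2703) = 0.1241; intercept = 0.2268 − 0.1241×1.200 = 0.07783.
Vmax = 1/intercept = 12.8 μmol/min; Km = slope × Vmax = 0.1241 × 12.8 = 1.59 mM.

Km = 1.59 mM; Vmax = 12.8 μmol/min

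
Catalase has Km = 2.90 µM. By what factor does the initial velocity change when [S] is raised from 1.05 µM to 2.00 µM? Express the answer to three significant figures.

The fractional saturations are [S]/(Km+[S]) = 1.05/3.950 = 0.2658 and 2.00/4.900 = 0.4082.
v₂/v₁ is just their ratio: 0.4082/0.2658 = 1.54.

1.54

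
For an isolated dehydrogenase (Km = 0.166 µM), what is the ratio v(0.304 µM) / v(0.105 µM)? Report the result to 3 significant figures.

The fractional saturations are [S]/(Km+[S]) = 0.105/0.2710 = 0.3875 and 0.304/0.4700 = 0.6468.
v₂/v₁ is just their ratio: 0.6468/0.3875 = 1.67.

1.67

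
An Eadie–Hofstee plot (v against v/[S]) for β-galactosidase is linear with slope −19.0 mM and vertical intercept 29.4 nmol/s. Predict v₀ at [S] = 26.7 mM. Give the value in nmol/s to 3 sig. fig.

In the Eadie–Hofstee form v = Vmax − Km·(v/[S]), the slope is −Km and the intercept is Vmax, so Km = 19.0 mM and Vmax = 29.4 nmol/s.
v = 29.4 × 26.7/(19.0 + 26.7) = 17.2 nmol/s.

17.2 nmol/s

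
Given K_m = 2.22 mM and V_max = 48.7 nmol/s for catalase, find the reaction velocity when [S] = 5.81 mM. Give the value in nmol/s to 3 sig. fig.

v = Vmax·[S]/(Km + [S]) = 48.7 × 5.81 / (2.22 + 5.81)
  = 282.9 / 8.030 = 35.2 nmol/s.

35.2 nmol/s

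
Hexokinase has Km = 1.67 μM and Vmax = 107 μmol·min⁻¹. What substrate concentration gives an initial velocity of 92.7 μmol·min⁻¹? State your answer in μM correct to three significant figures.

10.8 μM

The required fractional saturation is v/Vmax = 92.7/107 = 0.8664.
Then [S]/(Km+[S]) = 0.8664 ⇒ [S] = 1.67 × 0.8664/(1 − 0.8664) = 10.8 μM.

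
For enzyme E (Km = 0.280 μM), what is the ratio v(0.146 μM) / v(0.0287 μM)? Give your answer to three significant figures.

The fractional saturations are [S]/(Km+[S]) = 0.0287/0.3087 = 0.09297 and 0.146/0.4260 = 0.3427.
v₂/v₁ is just their ratio: 0.3427/0.09297 = 3.69.

3.69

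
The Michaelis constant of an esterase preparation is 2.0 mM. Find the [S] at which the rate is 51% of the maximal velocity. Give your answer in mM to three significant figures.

2.08 mM

v/Vmax = [S]/(Km+[S]) = 0.51, so [S] = Km·0.51/(1 − 0.51) = 2.0 × 1.041.
[S] = 2.08 mM.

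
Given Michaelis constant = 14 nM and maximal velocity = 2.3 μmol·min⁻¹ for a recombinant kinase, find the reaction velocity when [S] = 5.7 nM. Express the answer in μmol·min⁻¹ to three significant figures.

[S]/(Km+[S]) = 5.7/19.70 = 0.2893, the fractional saturation.
v = 0.2893 × Vmax = 0.2893 × 2.3 = 0.665 μmol·min⁻¹.

0.665 μmol·min⁻¹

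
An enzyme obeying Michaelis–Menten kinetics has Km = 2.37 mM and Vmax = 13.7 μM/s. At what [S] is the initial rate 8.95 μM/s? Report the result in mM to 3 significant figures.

The required fractional saturation is v/Vmax = 8.95/13.7 = 0.6533.
Then [S]/(Km+[S]) = 0.6533 ⇒ [S] = 2.37 × 0.6533/(1 − 0.6533) = 4.47 mM.

4.47 mM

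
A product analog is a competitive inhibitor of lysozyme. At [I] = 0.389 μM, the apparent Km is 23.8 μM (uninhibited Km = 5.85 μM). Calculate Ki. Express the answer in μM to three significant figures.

Competitive: Km,app = α·Km with α = 1 + [I]/Ki.
α = Km,app/Km = 23.8/5.85 = 4.068.
Ki = [I]/(α − 1) = 0.389/3.068 = 0.127 μM.

0.127 μM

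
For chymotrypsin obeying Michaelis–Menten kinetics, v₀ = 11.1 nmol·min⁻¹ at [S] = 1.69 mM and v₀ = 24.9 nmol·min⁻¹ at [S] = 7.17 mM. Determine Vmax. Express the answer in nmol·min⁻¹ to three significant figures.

From v = Vmax[S]/(Km+[S]), each point gives Vmax = v(Km+[S])/[S].
Equating: 11.1(Km+1.69)/1.69 = 24.9(Km+7.17)/7.17.
6.568·Km + 11.1 = 3.473·Km + 24.9, so (6.568 − 3.473)·Km = 24.9 − 11.1.
Km = 13.80/3.095 = 4.46 mM; then Vmax = 11.1(4.46+1.69)/1.69 = 40.4 nmol·min⁻¹.

40.4 nmol·min⁻¹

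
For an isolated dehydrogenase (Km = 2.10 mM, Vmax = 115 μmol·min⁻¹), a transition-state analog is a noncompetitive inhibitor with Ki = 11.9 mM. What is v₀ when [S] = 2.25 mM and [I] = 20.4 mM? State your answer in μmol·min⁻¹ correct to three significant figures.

α = 1 + [I]/Ki = 1 + 20.4/11.9 = 2.714.
For a noncompetitive inhibitor, Vmax is reduced to Vmax/α while Km is unchanged: Km,app = 2.10 mM, Vmax,app = 42.4 μmol·min⁻¹.
v = Vmax,app·[S]/(Km,app + [S]) = 42.4 × 2.25/(2.10 + 2.25) = 21.9 μmol·min⁻¹.

21.9 μmol·min⁻¹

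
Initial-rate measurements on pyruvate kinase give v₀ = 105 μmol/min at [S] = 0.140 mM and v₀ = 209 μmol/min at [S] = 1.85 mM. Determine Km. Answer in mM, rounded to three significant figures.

0.163 mM

From v = Vmax[S]/(Km+[S]), each point gives Vmax = v(Km+[S])/[S].
Equating: 105(Km+0.140)/0.140 = 209(Km+1.85)/1.85.
750.0·Km + 105 = 113.0·Km + 209, so (750.0 − 113.0)·Km = 209 − 105.
Km = 104.0/637.0 = 0.163 mM; then Vmax = 105(0.163+0.140)/0.140 = 227 μmol/min.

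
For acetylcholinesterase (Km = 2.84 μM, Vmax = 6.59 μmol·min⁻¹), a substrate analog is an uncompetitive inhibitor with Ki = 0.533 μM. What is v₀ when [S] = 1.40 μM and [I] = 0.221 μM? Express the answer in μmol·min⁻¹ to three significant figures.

With α = 1 + [I]/Ki = 1 + 0.221/0.533 = 1.415, the uncompetitive rate law is v = (Vmax/α)·[S] / (Km/α + [S]).
v = (6.59/1.415)×1.40 / (2.84/1.415 + 1.40) = 6.522/3.408 = 1.91 μmol·min⁻¹.

1.91 μmol·min⁻¹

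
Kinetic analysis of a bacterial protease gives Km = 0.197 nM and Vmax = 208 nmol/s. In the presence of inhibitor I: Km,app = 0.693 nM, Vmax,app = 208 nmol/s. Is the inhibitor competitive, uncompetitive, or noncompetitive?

competitive

Km increases (0.197 → 0.693 nM) while Vmax is unchanged — the hallmark of competitive inhibition.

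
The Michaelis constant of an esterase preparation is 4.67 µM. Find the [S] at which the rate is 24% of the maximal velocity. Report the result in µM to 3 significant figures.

v/Vmax = [S]/(Km+[S]) = 0.24, so [S] = Km·0.24/(1 − 0.24) = 4.67 × 0.3158.
[S] = 1.47 µM.

1.47 µM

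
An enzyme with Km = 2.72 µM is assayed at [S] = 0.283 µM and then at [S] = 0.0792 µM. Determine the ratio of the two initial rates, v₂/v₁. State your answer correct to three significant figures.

0.300

The fractional saturations are [S]/(Km+[S]) = 0.283/3.003 = 0.09424 and 0.0792/2.799 = 0.02829.
v₂/v₁ is just their ratio: 0.02829/0.09424 = 0.300.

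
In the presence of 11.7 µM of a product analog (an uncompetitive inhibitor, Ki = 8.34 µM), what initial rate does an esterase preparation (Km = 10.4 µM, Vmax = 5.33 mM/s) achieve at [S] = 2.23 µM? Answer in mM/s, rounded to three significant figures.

0.754 mM/s

α = 1 + [I]/Ki = 1 + 11.7/8.34 = 2.403.
For an uncompetitive inhibitor, both parameters are divided by α, giving Vmax/α and Km/α: Km,app = 4.33 µM, Vmax,app = 2.22 mM/s.
v = Vmax,app·[S]/(Km,app + [S]) = 2.22 × 2.23/(4.33 + 2.23) = 0.754 mM/s.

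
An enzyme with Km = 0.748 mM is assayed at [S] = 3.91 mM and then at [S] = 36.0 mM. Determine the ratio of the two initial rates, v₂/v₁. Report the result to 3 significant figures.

1.17

Since Vmax cancels, v₂/v₁ = [S]₂(Km+[S]₁) / [S]₁(Km+[S]₂).
= 36.0×(0.748+3.91) / (3.91×(0.748+36.0)) = 167.7/143.7 = 1.17.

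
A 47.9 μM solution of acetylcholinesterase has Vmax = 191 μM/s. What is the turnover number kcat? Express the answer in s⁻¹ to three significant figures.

kcat = Vmax/[E]total = 191 μM/s / 47.9 μM = 3.99 s⁻¹.

3.99 s⁻¹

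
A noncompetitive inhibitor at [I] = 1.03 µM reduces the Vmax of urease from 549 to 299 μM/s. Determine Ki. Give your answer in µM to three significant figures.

1.23 µM

Noncompetitive: Vmax,app = Vmax/α with α = 1 + [I]/Ki.
α = Vmax/Vmax,app = 549/299 = 1.836.
Since α = 1 + [I]/Ki, [I]/Ki = 1.836 − 1 = 0.8361 and Ki = 1.03/0.8361 = 1.23 µM.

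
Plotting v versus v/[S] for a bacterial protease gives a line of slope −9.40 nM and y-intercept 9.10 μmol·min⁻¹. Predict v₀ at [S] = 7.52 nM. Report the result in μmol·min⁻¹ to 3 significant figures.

In the Eadie–Hofstee form v = Vmax − Km·(v/[S]), the slope is −Km and the intercept is Vmax, so Km = 9.40 nM and Vmax = 9.10 μmol·min⁻¹.
v = 9.10 × 7.52/(9.40 + 7.52) = 4.04 μmol·min⁻¹.

4.04 μmol·min⁻¹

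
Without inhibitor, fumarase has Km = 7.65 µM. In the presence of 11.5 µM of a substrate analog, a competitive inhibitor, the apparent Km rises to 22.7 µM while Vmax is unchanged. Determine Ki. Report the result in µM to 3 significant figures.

5.85 µM

Competitive: Km,app = α·Km with α = 1 + [I]/Ki.
α = Km,app/Km = 22.7/7.65 = 2.967.
Ki = [I]/(α − 1) = 11.5/1.967 = 5.85 µM.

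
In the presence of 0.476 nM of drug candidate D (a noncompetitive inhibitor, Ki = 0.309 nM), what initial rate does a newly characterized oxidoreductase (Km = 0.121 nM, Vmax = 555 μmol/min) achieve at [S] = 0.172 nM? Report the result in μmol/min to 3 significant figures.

With α = 1 + [I]/Ki = 1 + 0.476/0.309 = 2.540, the noncompetitive rate law is v = (Vmax/α)·[S] / (Km + [S]).
v = (555/2.540)×0.172 / (0.121 + 0.172) = 37.58/0.2930 = 128 μmol/min.

128 μmol/min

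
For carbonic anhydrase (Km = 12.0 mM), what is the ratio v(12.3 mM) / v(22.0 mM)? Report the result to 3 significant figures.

Since Vmax cancels, v₂/v₁ = [S]₂(Km+[S]₁) / [S]₁(Km+[S]₂).
= 12.3×(12.0+22.0) / (22.0×(12.0+12.3)) = 418.2/534.6 = 0.782.

0.782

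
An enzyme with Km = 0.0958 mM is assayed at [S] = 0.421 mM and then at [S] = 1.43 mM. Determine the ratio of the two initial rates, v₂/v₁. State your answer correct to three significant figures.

1.15

Since Vmax cancels, v₂/v₁ = [S]₂(Km+[S]₁) / [S]₁(Km+[S]₂).
= 1.43×(0.0958+0.421) / (0.421×(0.0958+1.43)) = 0.7390/0.6424 = 1.15.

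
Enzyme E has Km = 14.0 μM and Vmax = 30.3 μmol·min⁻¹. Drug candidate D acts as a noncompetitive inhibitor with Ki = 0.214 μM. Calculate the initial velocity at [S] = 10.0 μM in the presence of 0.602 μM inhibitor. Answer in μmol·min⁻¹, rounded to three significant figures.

3.31 μmol·min⁻¹

α = 1 + [I]/Ki = 1 + 0.602/0.214 = 3.813.
For a noncompetitive inhibitor, Vmax is reduced to Vmax/α while Km is unchanged: Km,app = 14.0 μM, Vmax,app = 7.95 μmol·min⁻¹.
v = Vmax,app·[S]/(Km,app + [S]) = 7.95 × 10.0/(14.0 + 10.0) = 3.31 μmol·min⁻¹.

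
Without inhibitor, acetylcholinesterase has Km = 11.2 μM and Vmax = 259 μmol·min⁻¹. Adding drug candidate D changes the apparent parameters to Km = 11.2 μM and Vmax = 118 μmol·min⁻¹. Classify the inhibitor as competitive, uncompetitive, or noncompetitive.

noncompetitive

Vmax decreases (259 → 118 μmol·min⁻¹) while Km is unchanged — pure noncompetitive inhibition.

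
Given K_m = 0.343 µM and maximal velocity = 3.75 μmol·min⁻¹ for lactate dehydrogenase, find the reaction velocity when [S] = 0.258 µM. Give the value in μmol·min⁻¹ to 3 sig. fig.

v = Vmax·[S]/(Km + [S]) = 3.75 × 0.258 / (0.343 + 0.258)
  = 0.9675 / 0.6010 = 1.61 μmol·min⁻¹.

1.61 μmol·min⁻¹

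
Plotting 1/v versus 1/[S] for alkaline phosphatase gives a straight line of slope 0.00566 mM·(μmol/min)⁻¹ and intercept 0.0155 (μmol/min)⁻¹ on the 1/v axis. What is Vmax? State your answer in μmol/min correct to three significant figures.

64.5 μmol/min

The y-intercept of a Lineweaver–Burk plot equals 1/Vmax, so Vmax = 1/0.0155 = 64.5 μmol/min.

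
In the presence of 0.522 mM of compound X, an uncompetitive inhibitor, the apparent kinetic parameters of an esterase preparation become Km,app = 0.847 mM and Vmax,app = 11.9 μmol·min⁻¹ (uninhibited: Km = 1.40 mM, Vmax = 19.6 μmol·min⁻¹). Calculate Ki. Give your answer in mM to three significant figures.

0.807 mM

Uncompetitive: Vmax,app = Vmax/α (and Km,app = Km/α) with α = 1 + [I]/Ki.
α = Vmax/Vmax,app = 19.6/11.9 = 1.647.
Since α = 1 + [I]/Ki, [I]/Ki = 1.647 − 1 = 0.6471 and Ki = 0.522/0.6471 = 0.807 mM.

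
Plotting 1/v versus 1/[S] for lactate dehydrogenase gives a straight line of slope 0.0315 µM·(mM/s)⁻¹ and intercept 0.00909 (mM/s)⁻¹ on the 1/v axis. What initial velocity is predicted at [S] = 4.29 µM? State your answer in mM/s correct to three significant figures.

60.9 mM/s

The y-intercept is 1/Vmax, so Vmax = 1/0.00909 = 110 mM/s.
The slope is Km/Vmax, so Km = 0.0315 × 110 = 3.47 µM.
Then v = 110 × 4.29/(3.47 + 4.29) = 60.9 mM/s.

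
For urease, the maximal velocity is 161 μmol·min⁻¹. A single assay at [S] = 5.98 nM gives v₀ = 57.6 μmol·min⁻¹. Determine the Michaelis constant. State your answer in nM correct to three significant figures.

10.7 nM

From v = Vmax[S]/(Km+[S]), Km = [S](Vmax − v)/v.
Km = 5.98 × (161 − 57.6) / 57.6 = 618.3/57.6 = 10.7 nM.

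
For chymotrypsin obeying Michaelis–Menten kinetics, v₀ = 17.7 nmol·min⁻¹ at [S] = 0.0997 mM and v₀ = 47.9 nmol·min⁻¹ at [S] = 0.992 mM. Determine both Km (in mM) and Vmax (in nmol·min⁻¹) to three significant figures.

In reciprocal form, 1/v = (Km/Vmax)·(1/[S]) + 1/Vmax. The two points give (1/[S], 1/v) = (10.03, 0.05650) and (1.008, 0.02088).
Slope = (0.05650 − 0.02088)/(10.03 − 1.008) = 0.003948; intercept = 0.05650 − 0.003948×10.03 = 0.01690.
Vmax = 1/intercept = 59.2 nmol·min⁻¹; Km = slope × Vmax = 0.003948 × 59.2 = 0.234 mM.

Km = 0.234 mM; Vmax = 59.2 nmol·min⁻¹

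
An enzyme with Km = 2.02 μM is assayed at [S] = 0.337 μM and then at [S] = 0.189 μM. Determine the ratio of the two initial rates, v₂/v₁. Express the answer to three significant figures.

0.598

The fractional saturations are [S]/(Km+[S]) = 0.337/2.357 = 0.1430 and 0.189/2.209 = 0.08556.
v₂/v₁ is just their ratio: 0.08556/0.1430 = 0.598.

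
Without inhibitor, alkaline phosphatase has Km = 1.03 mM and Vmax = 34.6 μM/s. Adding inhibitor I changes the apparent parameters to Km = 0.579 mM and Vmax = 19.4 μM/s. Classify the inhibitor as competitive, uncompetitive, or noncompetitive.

Both Km and Vmax decrease by the same factor (~1.78-fold) — characteristic of uncompetitive inhibition.

uncompetitive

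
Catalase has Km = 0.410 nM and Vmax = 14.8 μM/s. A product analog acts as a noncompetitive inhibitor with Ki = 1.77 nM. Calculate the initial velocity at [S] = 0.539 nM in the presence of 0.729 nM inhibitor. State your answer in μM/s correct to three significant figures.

With α = 1 + [I]/Ki = 1 + 0.729/1.77 = 1.412, the noncompetitive rate law is v = (Vmax/α)·[S] / (Km + [S]).
v = (14.8/1.412)×0.539 / (0.410 + 0.539) = 5.650/0.9490 = 5.95 μM/s.

5.95 μM/s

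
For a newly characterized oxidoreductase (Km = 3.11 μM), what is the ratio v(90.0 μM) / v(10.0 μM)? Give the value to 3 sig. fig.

The fractional saturations are [S]/(Km+[S]) = 10.0/13.11 = 0.7628 and 90.0/93.11 = 0.9666.
v₂/v₁ is just their ratio: 0.9666/0.7628 = 1.27.

1.27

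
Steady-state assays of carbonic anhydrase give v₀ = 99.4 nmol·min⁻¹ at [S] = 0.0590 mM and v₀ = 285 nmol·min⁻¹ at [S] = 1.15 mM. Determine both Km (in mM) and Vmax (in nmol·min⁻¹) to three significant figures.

Km = 0.129 mM; Vmax = 317 nmol·min⁻¹

From v = Vmax[S]/(Km+[S]), each point gives Vmax = v(Km+[S])/[S].
Equating: 99.4(Km+0.0590)/0.0590 = 285(Km+1.15)/1.15.
1685·Km + 99.4 = 247.8·Km + 285, so (1685 − 247.8)·Km = 285 − 99.4.
Km = 185.6/1437 = 0.129 mM; then Vmax = 99.4(0.129+0.0590)/0.0590 = 317 nmol·min⁻¹.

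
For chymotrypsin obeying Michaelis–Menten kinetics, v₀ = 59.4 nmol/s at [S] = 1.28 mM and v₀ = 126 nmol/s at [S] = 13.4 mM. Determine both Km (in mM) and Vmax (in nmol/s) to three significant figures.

Km = 1.80 mM; Vmax = 143 nmol/s

From v = Vmax[S]/(Km+[S]), each point gives Vmax = v(Km+[S])/[S].
Equating: 59.4(Km+1.28)/1.28 = 126(Km+13.4)/13.4.
46.41·Km + 59.4 = 9.403·Km + 126, so (46.41 − 9.403)·Km = 126 − 59.4.
Km = 66.60/37.00 = 1.80 mM; then Vmax = 59.4(1.80+1.28)/1.28 = 143 nmol/s.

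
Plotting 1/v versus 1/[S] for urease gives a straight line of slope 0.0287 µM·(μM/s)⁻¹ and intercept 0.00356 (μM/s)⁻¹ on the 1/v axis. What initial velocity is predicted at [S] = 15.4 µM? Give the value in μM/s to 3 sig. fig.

The y-intercept is 1/Vmax, so Vmax = 1/0.00356 = 281 μM/s.
The slope is Km/Vmax, so Km = 0.0287 × 281 = 8.06 µM.
Then v = 281 × 15.4/(8.06 + 15.4) = 184 μM/s.

184 μM/s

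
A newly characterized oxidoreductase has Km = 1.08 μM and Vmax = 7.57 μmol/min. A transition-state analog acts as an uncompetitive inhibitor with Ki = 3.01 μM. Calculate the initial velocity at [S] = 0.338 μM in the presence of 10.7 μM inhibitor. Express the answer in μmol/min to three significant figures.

α = 1 + [I]/Ki = 1 + 10.7/3.01 = 4.555.
For an uncompetitive inhibitor, both parameters are divided by α, giving Vmax/α and Km/α: Km,app = 0.237 μM, Vmax,app = 1.66 μmol/min.
v = Vmax,app·[S]/(Km,app + [S]) = 1.66 × 0.338/(0.237 + 0.338) = 0.977 μmol/min.

0.977 μmol/min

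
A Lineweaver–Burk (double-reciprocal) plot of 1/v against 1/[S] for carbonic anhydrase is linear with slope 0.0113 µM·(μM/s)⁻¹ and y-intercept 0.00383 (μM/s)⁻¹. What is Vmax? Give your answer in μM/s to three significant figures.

The y-intercept of a Lineweaver–Burk plot equals 1/Vmax, so Vmax = 1/0.00383 = 261 μM/s.

261 μM/s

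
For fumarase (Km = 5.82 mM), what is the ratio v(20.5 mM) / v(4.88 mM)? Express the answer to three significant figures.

1.71

Since Vmax cancels, v₂/v₁ = [S]₂(Km+[S]₁) / [S]₁(Km+[S]₂).
= 20.5×(5.82+4.88) / (4.88×(5.82+20.5)) = 219.4/128.4 = 1.71.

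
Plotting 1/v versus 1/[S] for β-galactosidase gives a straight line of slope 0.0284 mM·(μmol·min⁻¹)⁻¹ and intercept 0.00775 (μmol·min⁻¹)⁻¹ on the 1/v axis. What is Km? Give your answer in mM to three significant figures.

3.66 mM

y-intercept = 1/Vmax ⇒ Vmax = 129 μmol·min⁻¹; slope = Km/Vmax ⇒ Km = slope × Vmax.
Km = 0.0284 × 129 = 3.66 mM.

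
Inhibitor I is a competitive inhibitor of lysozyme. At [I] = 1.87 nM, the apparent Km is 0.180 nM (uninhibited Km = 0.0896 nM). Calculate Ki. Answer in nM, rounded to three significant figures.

1.85 nM

Competitive: Km,app = α·Km with α = 1 + [I]/Ki.
α = Km,app/Km = 0.180/0.0896 = 2.009.
Ki = [I]/(α − 1) = 1.87/1.009 = 1.85 nM.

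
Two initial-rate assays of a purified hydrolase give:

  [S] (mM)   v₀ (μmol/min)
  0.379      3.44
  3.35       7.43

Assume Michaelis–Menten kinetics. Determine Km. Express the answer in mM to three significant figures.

0.582 mM

From v = Vmax[S]/(Km+[S]), each point gives Vmax = v(Km+[S])/[S].
Equating: 3.44(Km+0.379)/0.379 = 7.43(Km+3.35)/3.35.
9.077·Km + 3.44 = 2.218·Km + 7.43, so (9.077 − 2.218)·Km = 7.43 − 3.44.
Km = 3.990/6.859 = 0.582 mM; then Vmax = 3.44(0.582+0.379)/0.379 = 8.72 μmol/min.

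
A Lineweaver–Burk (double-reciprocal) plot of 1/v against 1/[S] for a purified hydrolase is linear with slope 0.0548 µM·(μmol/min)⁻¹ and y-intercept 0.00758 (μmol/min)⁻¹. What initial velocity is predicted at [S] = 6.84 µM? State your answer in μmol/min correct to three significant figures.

64.1 μmol/min

The y-intercept is 1/Vmax, so Vmax = 1/0.00758 = 132 μmol/min.
The slope is Km/Vmax, so Km = 0.0548 × 132 = 7.23 µM.
Then v = 132 × 6.84/(7.23 + 6.84) = 64.1 μmol/min.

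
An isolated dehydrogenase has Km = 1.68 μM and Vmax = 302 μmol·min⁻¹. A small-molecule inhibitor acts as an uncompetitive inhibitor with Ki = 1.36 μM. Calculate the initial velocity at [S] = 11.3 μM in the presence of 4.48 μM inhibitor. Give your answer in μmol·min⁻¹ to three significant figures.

With α = 1 + [I]/Ki = 1 + 4.48/1.36 = 4.294, the uncompetitive rate law is v = (Vmax/α)·[S] / (Km/α + [S]).
v = (302/4.294)×11.3 / (1.68/4.294 + 11.3) = 794.7/11.69 = 68.0 μmol·min⁻¹.

68.0 μmol·min⁻¹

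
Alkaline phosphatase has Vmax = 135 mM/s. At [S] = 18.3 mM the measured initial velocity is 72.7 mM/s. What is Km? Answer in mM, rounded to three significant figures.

v/Vmax = 72.7/135 = 0.5385 = [S]/(Km+[S]).
So Km + [S] = [S]/0.5385 = 33.98 mM, giving Km = 33.98 − 18.3 = 15.7 mM.

15.7 mM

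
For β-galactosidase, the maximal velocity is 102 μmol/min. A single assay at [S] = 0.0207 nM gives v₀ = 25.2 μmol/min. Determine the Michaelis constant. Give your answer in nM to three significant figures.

From v = Vmax[S]/(Km+[S]), Km = [S](Vmax − v)/v.
Km = 0.0207 × (102 − 25.2) / 25.2 = 1.590/25.2 = 0.0631 nM.

0.0631 nM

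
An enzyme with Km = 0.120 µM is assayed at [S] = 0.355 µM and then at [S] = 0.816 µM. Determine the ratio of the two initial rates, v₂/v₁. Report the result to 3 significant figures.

Since Vmax cancels, v₂/v₁ = [S]₂(Km+[S]₁) / [S]₁(Km+[S]₂).
= 0.816×(0.120+0.355) / (0.355×(0.120+0.816)) = 0.3876/0.3323 = 1.17.

1.17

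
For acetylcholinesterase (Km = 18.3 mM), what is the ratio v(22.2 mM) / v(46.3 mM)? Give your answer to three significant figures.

0.765

The fractional saturations are [S]/(Km+[S]) = 46.3/64.60 = 0.7167 and 22.2/40.50 = 0.5481.
v₂/v₁ is just their ratio: 0.5481/0.7167 = 0.765.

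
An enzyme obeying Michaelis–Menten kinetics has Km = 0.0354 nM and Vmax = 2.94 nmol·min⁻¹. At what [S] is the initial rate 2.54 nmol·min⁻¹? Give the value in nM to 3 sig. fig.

0.225 nM

The required fractional saturation is v/Vmax = 2.54/2.94 = 0.8639.
Then [S]/(Km+[S]) = 0.8639 ⇒ [S] = 0.0354 × 0.8639/(1 − 0.8639) = 0.225 nM.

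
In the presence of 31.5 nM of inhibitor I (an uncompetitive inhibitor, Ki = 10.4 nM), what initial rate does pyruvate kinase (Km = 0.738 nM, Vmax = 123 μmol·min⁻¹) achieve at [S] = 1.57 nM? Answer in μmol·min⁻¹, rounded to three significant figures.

α = 1 + [I]/Ki = 1 + 31.5/10.4 = 4.029.
For an uncompetitive inhibitor, both parameters are divided by α, giving Vmax/α and Km/α: Km,app = 0.183 nM, Vmax,app = 30.5 μmol·min⁻¹.
v = Vmax,app·[S]/(Km,app + [S]) = 30.5 × 1.57/(0.183 + 1.57) = 27.3 μmol·min⁻¹.

27.3 μmol·min⁻¹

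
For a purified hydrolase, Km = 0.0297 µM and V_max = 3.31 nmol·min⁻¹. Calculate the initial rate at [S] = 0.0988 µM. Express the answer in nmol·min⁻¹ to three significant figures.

2.54 nmol·min⁻¹

v = Vmax·[S]/(Km + [S]) = 3.31 × 0.0988 / (0.0297 + 0.0988)
  = 0.3270 / 0.1285 = 2.54 nmol·min⁻¹.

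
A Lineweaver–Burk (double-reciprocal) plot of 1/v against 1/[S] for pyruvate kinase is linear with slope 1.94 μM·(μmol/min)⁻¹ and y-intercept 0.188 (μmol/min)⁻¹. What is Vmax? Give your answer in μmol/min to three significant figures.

5.32 μmol/min

The y-intercept of a Lineweaver–Burk plot equals 1/Vmax, so Vmax = 1/0.188 = 5.32 μmol/min.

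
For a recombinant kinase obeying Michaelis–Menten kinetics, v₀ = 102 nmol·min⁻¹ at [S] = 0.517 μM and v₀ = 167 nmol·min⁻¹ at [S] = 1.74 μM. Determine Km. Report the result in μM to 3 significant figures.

From v = Vmax[S]/(Km+[S]), each point gives Vmax = v(Km+[S])/[S].
Equating: 102(Km+0.517)/0.517 = 167(Km+1.74)/1.74.
197.3·Km + 102 = 95.98·Km + 167, so (197.3 − 95.98)·Km = 167 − 102.
Km = 65.00/101.3 = 0.642 μM; then Vmax = 102(0.642+0.517)/0.517 = 229 nmol·min⁻¹.

0.642 μM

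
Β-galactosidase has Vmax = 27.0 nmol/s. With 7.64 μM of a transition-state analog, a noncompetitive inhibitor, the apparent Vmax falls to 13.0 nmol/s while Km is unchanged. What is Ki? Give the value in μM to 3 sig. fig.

7.09 μM

Noncompetitive: Vmax,app = Vmax/α with α = 1 + [I]/Ki.
α = Vmax/Vmax,app = 27.0/13.0 = 2.077.
Since α = 1 + [I]/Ki, [I]/Ki = 2.077 − 1 = 1.077 and Ki = 7.64/1.077 = 7.09 μM.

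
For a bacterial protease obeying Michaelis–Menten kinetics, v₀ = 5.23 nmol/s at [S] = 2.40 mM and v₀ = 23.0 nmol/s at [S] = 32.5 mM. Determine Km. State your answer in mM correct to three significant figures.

From v = Vmax[S]/(Km+[S]), each point gives Vmax = v(Km+[S])/[S].
Equating: 5.23(Km+2.40)/2.40 = 23.0(Km+32.5)/32.5.
2.179·Km + 5.23 = 0.7077·Km + 23.0, so (2.179 − 0.7077)·Km = 23.0 − 5.23.
Km = 17.77/1.471 = 12.1 mM; then Vmax = 5.23(12.1+2.40)/2.40 = 31.5 nmol/s.

12.1 mM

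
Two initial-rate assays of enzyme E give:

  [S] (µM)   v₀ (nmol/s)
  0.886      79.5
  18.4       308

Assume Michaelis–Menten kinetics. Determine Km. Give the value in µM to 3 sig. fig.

3.13 µM

In reciprocal form, 1/v = (Km/Vmax)·(1/[S]) + 1/Vmax. The two points give (1/[S], 1/v) = (1.129, 0.01258) and (0.05435, 0.003247).
Slope = (0.01258 − 0.003247)/(1.129 − 0.05435) = 0.008686; intercept = 0.01258 − 0.008686×1.129 = 0.002775.
Vmax = 1/intercept = 360 nmol/s; Km = slope × Vmax = 0.008686 × 360 = 3.13 µM.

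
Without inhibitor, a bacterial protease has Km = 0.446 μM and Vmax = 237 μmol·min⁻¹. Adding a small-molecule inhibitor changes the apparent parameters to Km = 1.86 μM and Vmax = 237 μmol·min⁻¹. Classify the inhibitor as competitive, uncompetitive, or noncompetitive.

competitive

Km increases (0.446 → 1.86 μM) while Vmax is unchanged — the hallmark of competitive inhibition.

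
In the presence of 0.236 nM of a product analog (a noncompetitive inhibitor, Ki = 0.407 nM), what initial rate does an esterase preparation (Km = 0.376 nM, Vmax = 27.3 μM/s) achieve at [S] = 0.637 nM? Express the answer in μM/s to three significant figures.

10.9 μM/s

With α = 1 + [I]/Ki = 1 + 0.236/0.407 = 1.580, the noncompetitive rate law is v = (Vmax/α)·[S] / (Km + [S]).
v = (27.3/1.580)×0.637 / (0.376 + 0.637) = 11.01/1.013 = 10.9 μM/s.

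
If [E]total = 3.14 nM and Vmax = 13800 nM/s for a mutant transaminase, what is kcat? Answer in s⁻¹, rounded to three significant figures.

4390 s⁻¹

kcat = Vmax/[E]total = 13800 nM/s / 3.14 nM = 4390 s⁻¹.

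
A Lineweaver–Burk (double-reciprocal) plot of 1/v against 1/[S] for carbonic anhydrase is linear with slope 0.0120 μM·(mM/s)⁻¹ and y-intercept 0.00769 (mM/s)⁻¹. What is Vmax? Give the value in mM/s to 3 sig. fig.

The y-intercept of a Lineweaver–Burk plot equals 1/Vmax, so Vmax = 1/0.00769 = 130 mM/s.

130 mM/s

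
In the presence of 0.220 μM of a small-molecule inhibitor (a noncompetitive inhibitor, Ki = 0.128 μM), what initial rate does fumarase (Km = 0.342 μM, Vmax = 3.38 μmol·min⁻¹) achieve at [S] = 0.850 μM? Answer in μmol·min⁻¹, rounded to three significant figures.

0.887 μmol·min⁻¹

α = 1 + [I]/Ki = 1 + 0.220/0.128 = 2.719.
For a noncompetitive inhibitor, Vmax is reduced to Vmax/α while Km is unchanged: Km,app = 0.342 μM, Vmax,app = 1.24 μmol·min⁻¹.
v = Vmax,app·[S]/(Km,app + [S]) = 1.24 × 0.850/(0.342 + 0.850) = 0.887 μmol·min⁻¹.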